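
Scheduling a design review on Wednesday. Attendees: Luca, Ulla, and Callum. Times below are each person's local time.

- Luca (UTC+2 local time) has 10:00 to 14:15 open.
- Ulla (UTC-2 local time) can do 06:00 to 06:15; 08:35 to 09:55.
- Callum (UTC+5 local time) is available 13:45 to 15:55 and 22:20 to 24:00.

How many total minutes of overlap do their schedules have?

20

Luca in UTC: 08:00-12:15 (subtract 2h to convert from UTC+2).
Ulla in UTC: 08:00-08:15, 10:35-11:55 (add 2h to convert from UTC-2).
Callum in UTC: 08:45-10:55, 17:20-19:00 (subtract 5h to convert from UTC+5).
Luca ∩ Ulla: 08:00-08:15, 10:35-11:55.
Luca ∩ Ulla ∩ Callum: 10:35-10:55.
So the common availability across everyone is 10:35-10:55.
That's a single block of 20 minutes.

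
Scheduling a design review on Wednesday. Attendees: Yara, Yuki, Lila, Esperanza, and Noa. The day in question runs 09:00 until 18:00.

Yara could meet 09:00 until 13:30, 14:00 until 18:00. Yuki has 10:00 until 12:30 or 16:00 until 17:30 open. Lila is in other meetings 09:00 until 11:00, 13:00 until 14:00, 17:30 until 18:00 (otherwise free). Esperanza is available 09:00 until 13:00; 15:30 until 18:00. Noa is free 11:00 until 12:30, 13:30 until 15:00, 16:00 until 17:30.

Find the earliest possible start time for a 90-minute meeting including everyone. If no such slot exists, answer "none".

11:00

Yara free: 09:00-13:30, 14:00-18:00.
Yuki free: 10:00-12:30, 16:00-17:30.
Lila free: 11:00-13:00, 14:00-17:30 (invert busy blocks within the working day).
Esperanza free: 09:00-13:00, 15:30-18:00.
Noa free: 11:00-12:30, 13:30-15:00, 16:00-17:30.
Yara ∩ Yuki: 10:00-12:30, 16:00-17:30.
Yara ∩ Yuki ∩ Lila: 11:00-12:30, 16:00-17:30.
Yara ∩ Yuki ∩ Lila ∩ Esperanza: 11:00-12:30, 16:00-17:30.
Yara ∩ Yuki ∩ Lila ∩ Esperanza ∩ Noa: 11:00-12:30, 16:00-17:30.
The first common window of at least 90 minutes is 11:00-12:30, so the earliest start is 11:00.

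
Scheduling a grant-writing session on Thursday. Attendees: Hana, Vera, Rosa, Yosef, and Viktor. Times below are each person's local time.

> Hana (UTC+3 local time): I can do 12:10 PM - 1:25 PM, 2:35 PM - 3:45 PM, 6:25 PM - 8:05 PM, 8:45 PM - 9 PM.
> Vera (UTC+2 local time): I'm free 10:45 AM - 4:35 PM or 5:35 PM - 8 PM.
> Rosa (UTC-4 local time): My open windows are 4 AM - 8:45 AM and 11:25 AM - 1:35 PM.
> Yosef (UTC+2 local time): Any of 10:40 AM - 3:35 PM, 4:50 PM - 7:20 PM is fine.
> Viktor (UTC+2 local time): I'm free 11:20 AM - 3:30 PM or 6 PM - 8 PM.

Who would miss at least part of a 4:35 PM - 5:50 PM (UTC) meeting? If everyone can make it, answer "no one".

Hana in UTC: 09:10-10:25, 11:35-12:45, 15:25-17:05, 17:45-18:00 (subtract 3h to convert from UTC+3).
Vera in UTC: 08:45-14:35, 15:35-18:00 (subtract 2h to convert from UTC+2).
Rosa in UTC: 08:00-12:45, 15:25-17:35 (add 4h to convert from UTC-4).
Yosef in UTC: 08:40-13:35, 14:50-17:20 (subtract 2h to convert from UTC+2).
Viktor in UTC: 09:20-13:30, 16:00-18:00 (subtract 2h to convert from UTC+2).
Hana: not fully free for 16:35-17:50. Vera: free for 16:35-17:50. Rosa: not fully free for 16:35-17:50. Yosef: not fully free for 16:35-17:50. Viktor: free for 16:35-17:50.

Hana, Rosa, Yosef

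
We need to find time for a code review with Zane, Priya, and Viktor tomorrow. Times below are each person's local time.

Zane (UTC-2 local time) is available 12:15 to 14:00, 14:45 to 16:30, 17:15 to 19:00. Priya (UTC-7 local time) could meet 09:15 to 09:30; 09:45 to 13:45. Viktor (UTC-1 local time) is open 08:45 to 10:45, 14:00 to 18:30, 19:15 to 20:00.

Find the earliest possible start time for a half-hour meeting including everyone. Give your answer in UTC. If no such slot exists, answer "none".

16:45

Zane in UTC: 14:15-16:00, 16:45-18:30, 19:15-21:00 (add 2h to convert from UTC-2).
Priya in UTC: 16:15-16:30, 16:45-20:45 (add 7h to convert from UTC-7).
Viktor in UTC: 09:45-11:45, 15:00-19:30, 20:15-21:00 (add 1h to convert from UTC-1).
Zane ∩ Priya: 16:45-18:30, 19:15-20:45.
Zane ∩ Priya ∩ Viktor: 16:45-18:30, 19:15-19:30, 20:15-20:45.
The first common window of at least 30 minutes is 16:45-18:30, so the earliest start is 16:45.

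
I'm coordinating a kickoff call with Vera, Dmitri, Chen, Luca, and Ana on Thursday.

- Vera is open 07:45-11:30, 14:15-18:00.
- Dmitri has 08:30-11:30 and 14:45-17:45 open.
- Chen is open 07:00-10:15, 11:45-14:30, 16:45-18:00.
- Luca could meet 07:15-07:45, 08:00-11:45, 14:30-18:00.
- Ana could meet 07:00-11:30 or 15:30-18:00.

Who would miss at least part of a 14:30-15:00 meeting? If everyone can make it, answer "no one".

Vera: free for 14:30-15:00. Dmitri: not fully free for 14:30-15:00. Chen: not fully free for 14:30-15:00. Luca: free for 14:30-15:00. Ana: not fully free for 14:30-15:00.

Ana, Chen, Dmitri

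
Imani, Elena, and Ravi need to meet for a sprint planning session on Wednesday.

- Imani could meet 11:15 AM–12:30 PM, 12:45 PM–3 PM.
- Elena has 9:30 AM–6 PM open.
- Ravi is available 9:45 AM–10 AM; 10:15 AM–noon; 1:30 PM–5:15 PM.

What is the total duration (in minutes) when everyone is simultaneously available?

Imani ∩ Elena: 11:15-12:30, 12:45-15:00.
Imani ∩ Elena ∩ Ravi: 11:15-12:00, 13:30-15:00.
Summing the common windows: 45 + 90 = 135 minutes.

135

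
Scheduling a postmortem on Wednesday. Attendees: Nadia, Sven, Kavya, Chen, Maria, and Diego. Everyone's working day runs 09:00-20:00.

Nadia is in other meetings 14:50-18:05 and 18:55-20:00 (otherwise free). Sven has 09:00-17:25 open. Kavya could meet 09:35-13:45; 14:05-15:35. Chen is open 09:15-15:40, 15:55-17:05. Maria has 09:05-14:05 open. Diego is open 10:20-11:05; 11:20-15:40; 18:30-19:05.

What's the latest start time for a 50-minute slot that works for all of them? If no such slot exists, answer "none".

Nadia free: 09:00-14:50, 18:05-18:55 (invert busy blocks within the working day).
Sven free: 09:00-17:25.
Kavya free: 09:35-13:45, 14:05-15:35.
Chen free: 09:15-15:40, 15:55-17:05.
Maria free: 09:05-14:05.
Diego free: 10:20-11:05, 11:20-15:40, 18:30-19:05.
Nadia ∩ Sven: 09:00-14:50.
Nadia ∩ Sven ∩ Kavya: 09:35-13:45, 14:05-14:50.
Nadia ∩ Sven ∩ Kavya ∩ Chen: 09:35-13:45, 14:05-14:50.
Nadia ∩ Sven ∩ Kavya ∩ Chen ∩ Maria: 09:35-13:45.
Nadia ∩ Sven ∩ Kavya ∩ Chen ∩ Maria ∩ Diego: 10:20-11:05, 11:20-13:45.
The last common window of at least 50 minutes is 11:20-13:45; a 50-minute meeting can start as late as 12:55 and still end by 13:45.

12:55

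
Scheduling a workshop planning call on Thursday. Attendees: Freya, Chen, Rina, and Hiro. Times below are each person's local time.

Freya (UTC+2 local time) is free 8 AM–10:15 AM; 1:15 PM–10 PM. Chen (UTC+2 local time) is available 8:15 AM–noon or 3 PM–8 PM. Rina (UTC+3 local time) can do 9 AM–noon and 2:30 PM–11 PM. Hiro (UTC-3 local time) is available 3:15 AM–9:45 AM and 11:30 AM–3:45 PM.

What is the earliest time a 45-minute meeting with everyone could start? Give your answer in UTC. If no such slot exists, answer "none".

06:15

Freya in UTC: 06:00-08:15, 11:15-20:00 (subtract 2h to convert from UTC+2).
Chen in UTC: 06:15-10:00, 13:00-18:00 (subtract 2h to convert from UTC+2).
Rina in UTC: 06:00-09:00, 11:30-20:00 (subtract 3h to convert from UTC+3).
Hiro in UTC: 06:15-12:45, 14:30-18:45 (add 3h to convert from UTC-3).
Freya ∩ Chen: 06:15-08:15, 13:00-18:00.
Freya ∩ Chen ∩ Rina: 06:15-08:15, 13:00-18:00.
Freya ∩ Chen ∩ Rina ∩ Hiro: 06:15-08:15, 14:30-18:00.
The first common window of at least 45 minutes is 06:15-08:15, so the earliest start is 06:15.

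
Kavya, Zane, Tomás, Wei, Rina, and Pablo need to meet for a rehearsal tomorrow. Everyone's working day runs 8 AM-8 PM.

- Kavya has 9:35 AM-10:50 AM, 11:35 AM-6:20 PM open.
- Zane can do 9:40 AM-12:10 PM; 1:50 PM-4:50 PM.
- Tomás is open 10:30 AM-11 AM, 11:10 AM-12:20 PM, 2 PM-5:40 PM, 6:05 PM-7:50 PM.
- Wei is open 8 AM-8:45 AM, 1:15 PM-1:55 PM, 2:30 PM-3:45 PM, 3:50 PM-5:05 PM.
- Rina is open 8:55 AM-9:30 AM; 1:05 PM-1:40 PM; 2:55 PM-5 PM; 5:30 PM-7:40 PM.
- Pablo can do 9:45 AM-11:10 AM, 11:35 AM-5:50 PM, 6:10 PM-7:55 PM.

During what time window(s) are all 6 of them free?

14:55-15:45, 15:50-16:50

Kavya ∩ Zane: 09:40-10:50, 11:35-12:10, 13:50-16:50.
Kavya ∩ Zane ∩ Tomás: 10:30-10:50, 11:35-12:10, 14:00-16:50.
Kavya ∩ Zane ∩ Tomás ∩ Wei: 14:30-15:45, 15:50-16:50.
Kavya ∩ Zane ∩ Tomás ∩ Wei ∩ Rina: 14:55-15:45, 15:50-16:50.
Kavya ∩ Zane ∩ Tomás ∩ Wei ∩ Rina ∩ Pablo: 14:55-15:45, 15:50-16:50.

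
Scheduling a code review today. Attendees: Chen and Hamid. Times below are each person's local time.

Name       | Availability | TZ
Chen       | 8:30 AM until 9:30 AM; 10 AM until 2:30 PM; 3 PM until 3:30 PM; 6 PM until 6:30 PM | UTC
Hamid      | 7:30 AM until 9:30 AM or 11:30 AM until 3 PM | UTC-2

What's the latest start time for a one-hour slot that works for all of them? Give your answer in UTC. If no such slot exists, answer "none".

Chen in UTC: 08:30-09:30, 10:00-14:30, 15:00-15:30, 18:00-18:30.
Hamid in UTC: 09:30-11:30, 13:30-17:00 (add 2h to convert from UTC-2).
Chen ∩ Hamid: 10:00-11:30, 13:30-14:30, 15:00-15:30.
The last common window of at least 60 minutes is 13:30-14:30; a 60-minute meeting can start as late as 13:30 and still end by 14:30.

13:30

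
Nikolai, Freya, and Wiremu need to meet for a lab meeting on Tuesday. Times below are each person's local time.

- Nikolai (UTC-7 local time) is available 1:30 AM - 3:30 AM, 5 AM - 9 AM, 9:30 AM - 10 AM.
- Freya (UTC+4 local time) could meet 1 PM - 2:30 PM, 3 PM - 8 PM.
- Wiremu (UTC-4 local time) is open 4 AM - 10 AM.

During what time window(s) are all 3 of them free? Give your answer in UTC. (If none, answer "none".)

Nikolai in UTC: 08:30-10:30, 12:00-16:00, 16:30-17:00 (add 7h to convert from UTC-7).
Freya in UTC: 09:00-10:30, 11:00-16:00 (subtract 4h to convert from UTC+4).
Wiremu in UTC: 08:00-14:00 (add 4h to convert from UTC-4).
Nikolai ∩ Freya: 09:00-10:30, 12:00-16:00.
Nikolai ∩ Freya ∩ Wiremu: 09:00-10:30, 12:00-14:00.

09:00-10:30, 12:00-14:00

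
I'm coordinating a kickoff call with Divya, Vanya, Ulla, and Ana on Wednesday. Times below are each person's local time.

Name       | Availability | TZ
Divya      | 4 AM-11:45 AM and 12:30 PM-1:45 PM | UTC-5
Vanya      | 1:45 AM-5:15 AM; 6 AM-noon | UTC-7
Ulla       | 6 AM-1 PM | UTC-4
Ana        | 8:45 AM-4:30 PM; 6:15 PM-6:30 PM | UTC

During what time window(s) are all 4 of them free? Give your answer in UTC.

10:00-12:15, 13:00-16:30

Divya in UTC: 09:00-16:45, 17:30-18:45 (add 5h to convert from UTC-5).
Vanya in UTC: 08:45-12:15, 13:00-19:00 (add 7h to convert from UTC-7).
Ulla in UTC: 10:00-17:00 (add 4h to convert from UTC-4).
Ana in UTC: 08:45-16:30, 18:15-18:30.
Divya ∩ Vanya: 09:00-12:15, 13:00-16:45, 17:30-18:45.
Divya ∩ Vanya ∩ Ulla: 10:00-12:15, 13:00-16:45.
Divya ∩ Vanya ∩ Ulla ∩ Ana: 10:00-12:15, 13:00-16:30.
Those are the intersection windows.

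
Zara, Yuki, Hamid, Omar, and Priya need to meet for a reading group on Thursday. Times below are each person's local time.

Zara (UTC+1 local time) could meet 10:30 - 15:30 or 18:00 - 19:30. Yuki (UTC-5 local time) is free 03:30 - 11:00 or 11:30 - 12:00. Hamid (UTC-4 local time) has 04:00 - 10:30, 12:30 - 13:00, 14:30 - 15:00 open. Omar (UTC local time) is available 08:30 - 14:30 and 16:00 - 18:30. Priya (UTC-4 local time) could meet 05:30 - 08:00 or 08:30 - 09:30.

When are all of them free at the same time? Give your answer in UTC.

Zara in UTC: 09:30-14:30, 17:00-18:30 (subtract 1h to convert from UTC+1).
Yuki in UTC: 08:30-16:00, 16:30-17:00 (add 5h to convert from UTC-5).
Hamid in UTC: 08:00-14:30, 16:30-17:00, 18:30-19:00 (add 4h to convert from UTC-4).
Omar in UTC: 08:30-14:30, 16:00-18:30.
Priya in UTC: 09:30-12:00, 12:30-13:30 (add 4h to convert from UTC-4).
Zara ∩ Yuki: 09:30-14:30.
Zara ∩ Yuki ∩ Hamid: 09:30-14:30.
Zara ∩ Yuki ∩ Hamid ∩ Omar: 09:30-14:30.
Zara ∩ Yuki ∩ Hamid ∩ Omar ∩ Priya: 09:30-12:00, 12:30-13:30.

09:30-12:00, 12:30-13:30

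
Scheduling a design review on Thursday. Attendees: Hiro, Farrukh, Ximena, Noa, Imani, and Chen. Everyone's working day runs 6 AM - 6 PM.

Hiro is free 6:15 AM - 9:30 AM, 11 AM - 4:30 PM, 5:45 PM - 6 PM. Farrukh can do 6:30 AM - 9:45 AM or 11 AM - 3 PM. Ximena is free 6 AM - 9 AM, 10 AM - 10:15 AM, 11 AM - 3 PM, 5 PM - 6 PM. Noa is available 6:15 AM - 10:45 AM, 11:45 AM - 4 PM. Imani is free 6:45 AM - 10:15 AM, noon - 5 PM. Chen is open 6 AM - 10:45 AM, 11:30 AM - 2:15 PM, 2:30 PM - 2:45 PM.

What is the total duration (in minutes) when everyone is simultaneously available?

285

Hiro ∩ Farrukh: 06:30-09:30, 11:00-15:00.
Hiro ∩ Farrukh ∩ Ximena: 06:30-09:00, 11:00-15:00.
Hiro ∩ Farrukh ∩ Ximena ∩ Noa: 06:30-09:00, 11:45-15:00.
Hiro ∩ Farrukh ∩ Ximena ∩ Noa ∩ Imani: 06:45-09:00, 12:00-15:00.
Hiro ∩ Farrukh ∩ Ximena ∩ Noa ∩ Imani ∩ Chen: 06:45-09:00, 12:00-14:15, 14:30-14:45.
Summing the common windows: 135 + 135 + 15 = 285 minutes.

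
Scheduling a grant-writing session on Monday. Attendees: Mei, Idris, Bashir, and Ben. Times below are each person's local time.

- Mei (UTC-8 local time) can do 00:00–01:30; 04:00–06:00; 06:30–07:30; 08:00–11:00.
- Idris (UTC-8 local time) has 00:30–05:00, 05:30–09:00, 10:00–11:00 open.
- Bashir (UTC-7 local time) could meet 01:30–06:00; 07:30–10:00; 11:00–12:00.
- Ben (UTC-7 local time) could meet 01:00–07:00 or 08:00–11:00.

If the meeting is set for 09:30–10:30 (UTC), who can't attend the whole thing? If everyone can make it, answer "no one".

Mei

Mei in UTC: 08:00-09:30, 12:00-14:00, 14:30-15:30, 16:00-19:00 (add 8h to convert from UTC-8).
Idris in UTC: 08:30-13:00, 13:30-17:00, 18:00-19:00 (add 8h to convert from UTC-8).
Bashir in UTC: 08:30-13:00, 14:30-17:00, 18:00-19:00 (add 7h to convert from UTC-7).
Ben in UTC: 08:00-14:00, 15:00-18:00 (add 7h to convert from UTC-7).
Mei: not fully free for 09:30-10:30. Idris: free for 09:30-10:30. Bashir: free for 09:30-10:30. Ben: free for 09:30-10:30.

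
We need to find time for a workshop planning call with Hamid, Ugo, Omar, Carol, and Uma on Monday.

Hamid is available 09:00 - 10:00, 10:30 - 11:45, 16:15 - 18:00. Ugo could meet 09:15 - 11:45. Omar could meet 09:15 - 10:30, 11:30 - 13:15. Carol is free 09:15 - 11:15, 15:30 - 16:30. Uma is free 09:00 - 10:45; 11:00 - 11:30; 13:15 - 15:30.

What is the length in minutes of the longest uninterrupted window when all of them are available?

45

Hamid ∩ Ugo: 09:15-10:00, 10:30-11:45.
Hamid ∩ Ugo ∩ Omar: 09:15-10:00, 11:30-11:45.
Hamid ∩ Ugo ∩ Omar ∩ Carol: 09:15-10:00.
Hamid ∩ Ugo ∩ Omar ∩ Carol ∩ Uma: 09:15-10:00.
The longest is 09:15-10:00 at 45 minutes.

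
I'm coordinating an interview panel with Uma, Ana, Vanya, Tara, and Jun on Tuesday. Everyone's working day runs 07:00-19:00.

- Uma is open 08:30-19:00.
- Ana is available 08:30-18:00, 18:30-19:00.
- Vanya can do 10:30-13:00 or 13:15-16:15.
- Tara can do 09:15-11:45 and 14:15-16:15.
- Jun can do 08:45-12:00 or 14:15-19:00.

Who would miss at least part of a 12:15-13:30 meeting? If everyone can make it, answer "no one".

Jun, Tara, Vanya

Uma: free for 12:15-13:30. Ana: free for 12:15-13:30. Vanya: not fully free for 12:15-13:30. Tara: not fully free for 12:15-13:30. Jun: not fully free for 12:15-13:30.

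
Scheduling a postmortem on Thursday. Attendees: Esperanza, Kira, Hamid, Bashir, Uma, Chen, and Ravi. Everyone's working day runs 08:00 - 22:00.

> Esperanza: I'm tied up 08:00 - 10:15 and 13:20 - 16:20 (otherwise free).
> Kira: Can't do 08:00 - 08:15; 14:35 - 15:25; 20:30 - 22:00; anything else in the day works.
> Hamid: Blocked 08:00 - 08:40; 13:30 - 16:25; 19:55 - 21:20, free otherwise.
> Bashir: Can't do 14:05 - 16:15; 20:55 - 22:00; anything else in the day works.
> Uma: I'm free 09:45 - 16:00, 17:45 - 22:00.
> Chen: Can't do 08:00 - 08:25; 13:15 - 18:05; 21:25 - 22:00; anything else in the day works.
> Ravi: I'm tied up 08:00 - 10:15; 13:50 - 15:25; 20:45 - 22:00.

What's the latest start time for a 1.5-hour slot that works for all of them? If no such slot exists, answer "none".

Esperanza free: 10:15-13:20, 16:20-22:00 (invert busy blocks within the working day).
Kira free: 08:15-14:35, 15:25-20:30 (invert busy blocks within the working day).
Hamid free: 08:40-13:30, 16:25-19:55, 21:20-22:00 (invert busy blocks within the working day).
Bashir free: 08:00-14:05, 16:15-20:55 (invert busy blocks within the working day).
Uma free: 09:45-16:00, 17:45-22:00.
Chen free: 08:25-13:15, 18:05-21:25 (invert busy blocks within the working day).
Ravi free: 10:15-13:50, 15:25-20:45 (invert busy blocks within the working day).
Esperanza ∩ Kira: 10:15-13:20, 16:20-20:30.
Esperanza ∩ Kira ∩ Hamid: 10:15-13:20, 16:25-19:55.
Esperanza ∩ Kira ∩ Hamid ∩ Bashir: 10:15-13:20, 16:25-19:55.
Esperanza ∩ Kira ∩ Hamid ∩ Bashir ∩ Uma: 10:15-13:20, 17:45-19:55.
Esperanza ∩ Kira ∩ Hamid ∩ Bashir ∩ Uma ∩ Chen: 10:15-13:15, 18:05-19:55.
Esperanza ∩ Kira ∩ Hamid ∩ Bashir ∩ Uma ∩ Chen ∩ Ravi: 10:15-13:15, 18:05-19:55.
Those are the intersection windows.
The last common window of at least 90 minutes is 18:05-19:55; a 90-minute meeting can start as late as 18:25 and still end by 19:55.

18:25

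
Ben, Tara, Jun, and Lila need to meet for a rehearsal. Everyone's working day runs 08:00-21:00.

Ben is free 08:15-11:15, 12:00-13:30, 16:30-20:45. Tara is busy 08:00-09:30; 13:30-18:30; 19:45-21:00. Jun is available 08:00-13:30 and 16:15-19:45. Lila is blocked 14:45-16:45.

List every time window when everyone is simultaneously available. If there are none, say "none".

Ben free: 08:15-11:15, 12:00-13:30, 16:30-20:45.
Tara free: 09:30-13:30, 18:30-19:45 (invert busy blocks within the working day).
Jun free: 08:00-13:30, 16:15-19:45.
Lila free: 08:00-14:45, 16:45-21:00 (invert busy blocks within the working day).
Ben ∩ Tara: 09:30-11:15, 12:00-13:30, 18:30-19:45.
Ben ∩ Tara ∩ Jun: 09:30-11:15, 12:00-13:30, 18:30-19:45.
Ben ∩ Tara ∩ Jun ∩ Lila: 09:30-11:15, 12:00-13:30, 18:30-19:45.

09:30-11:15, 12:00-13:30, 18:30-19:45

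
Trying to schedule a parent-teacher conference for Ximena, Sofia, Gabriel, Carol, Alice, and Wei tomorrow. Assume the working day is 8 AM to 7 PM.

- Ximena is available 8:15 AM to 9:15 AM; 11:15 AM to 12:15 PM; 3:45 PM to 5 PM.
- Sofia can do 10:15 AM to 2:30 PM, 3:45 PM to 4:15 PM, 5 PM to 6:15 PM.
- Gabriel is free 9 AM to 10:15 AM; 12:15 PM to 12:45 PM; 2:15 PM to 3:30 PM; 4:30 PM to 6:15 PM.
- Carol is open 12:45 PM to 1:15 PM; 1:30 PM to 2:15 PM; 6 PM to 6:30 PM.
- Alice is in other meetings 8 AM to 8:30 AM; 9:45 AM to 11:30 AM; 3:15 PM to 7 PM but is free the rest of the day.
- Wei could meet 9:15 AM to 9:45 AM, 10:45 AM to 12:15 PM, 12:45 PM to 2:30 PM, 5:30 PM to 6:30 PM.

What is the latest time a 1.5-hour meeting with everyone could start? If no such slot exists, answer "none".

Ximena free: 08:15-09:15, 11:15-12:15, 15:45-17:00.
Sofia free: 10:15-14:30, 15:45-16:15, 17:00-18:15.
Gabriel free: 09:00-10:15, 12:15-12:45, 14:15-15:30, 16:30-18:15.
Carol free: 12:45-13:15, 13:30-14:15, 18:00-18:30.
Alice free: 08:30-09:45, 11:30-15:15 (invert busy blocks within the working day).
Wei free: 09:15-09:45, 10:45-12:15, 12:45-14:30, 17:30-18:30.
Ximena ∩ Sofia: 11:15-12:15, 15:45-16:15.
Ximena ∩ Sofia ∩ Gabriel: ∅.
Ximena ∩ Sofia ∩ Gabriel ∩ Carol: ∅.
Ximena ∩ Sofia ∩ Gabriel ∩ Carol ∩ Alice: ∅.
Ximena ∩ Sofia ∩ Gabriel ∩ Carol ∩ Alice ∩ Wei: ∅.
There is no time when everyone is free.
No common window is at least 90 minutes long.

none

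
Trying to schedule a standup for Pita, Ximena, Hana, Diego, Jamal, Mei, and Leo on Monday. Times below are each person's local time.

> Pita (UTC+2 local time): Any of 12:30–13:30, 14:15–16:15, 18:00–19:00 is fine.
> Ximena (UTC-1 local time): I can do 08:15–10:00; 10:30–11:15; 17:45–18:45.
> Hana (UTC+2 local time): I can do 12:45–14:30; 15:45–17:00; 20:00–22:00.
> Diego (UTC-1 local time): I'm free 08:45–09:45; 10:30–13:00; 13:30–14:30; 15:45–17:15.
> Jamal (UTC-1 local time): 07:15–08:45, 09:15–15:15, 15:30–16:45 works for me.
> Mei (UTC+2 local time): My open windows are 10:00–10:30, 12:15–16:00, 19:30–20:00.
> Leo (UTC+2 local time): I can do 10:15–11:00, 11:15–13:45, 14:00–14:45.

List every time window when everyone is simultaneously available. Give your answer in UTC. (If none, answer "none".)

none

Pita in UTC: 10:30-11:30, 12:15-14:15, 16:00-17:00 (subtract 2h to convert from UTC+2).
Ximena in UTC: 09:15-11:00, 11:30-12:15, 18:45-19:45 (add 1h to convert from UTC-1).
Hana in UTC: 10:45-12:30, 13:45-15:00, 18:00-20:00 (subtract 2h to convert from UTC+2).
Diego in UTC: 09:45-10:45, 11:30-14:00, 14:30-15:30, 16:45-18:15 (add 1h to convert from UTC-1).
Jamal in UTC: 08:15-09:45, 10:15-16:15, 16:30-17:45 (add 1h to convert from UTC-1).
Mei in UTC: 08:00-08:30, 10:15-14:00, 17:30-18:00 (subtract 2h to convert from UTC+2).
Leo in UTC: 08:15-09:00, 09:15-11:45, 12:00-12:45 (subtract 2h to convert from UTC+2).
Pita ∩ Ximena: 10:30-11:00.
Pita ∩ Ximena ∩ Hana: 10:45-11:00.
Pita ∩ Ximena ∩ Hana ∩ Diego: ∅.
Pita ∩ Ximena ∩ Hana ∩ Diego ∩ Jamal: ∅.
Pita ∩ Ximena ∩ Hana ∩ Diego ∩ Jamal ∩ Mei: ∅.
Pita ∩ Ximena ∩ Hana ∩ Diego ∩ Jamal ∩ Mei ∩ Leo: ∅.
There is no time when everyone is free.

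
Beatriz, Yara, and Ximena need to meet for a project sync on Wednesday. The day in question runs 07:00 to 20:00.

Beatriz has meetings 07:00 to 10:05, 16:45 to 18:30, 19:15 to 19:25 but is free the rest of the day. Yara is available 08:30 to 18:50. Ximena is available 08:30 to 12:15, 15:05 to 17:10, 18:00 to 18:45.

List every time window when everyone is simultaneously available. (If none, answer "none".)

Beatriz free: 10:05-16:45, 18:30-19:15, 19:25-20:00 (invert busy blocks within the working day).
Yara free: 08:30-18:50.
Ximena free: 08:30-12:15, 15:05-17:10, 18:00-18:45.
Beatriz ∩ Yara: 10:05-16:45, 18:30-18:50.
Beatriz ∩ Yara ∩ Ximena: 10:05-12:15, 15:05-16:45, 18:30-18:45.

10:05-12:15, 15:05-16:45, 18:30-18:45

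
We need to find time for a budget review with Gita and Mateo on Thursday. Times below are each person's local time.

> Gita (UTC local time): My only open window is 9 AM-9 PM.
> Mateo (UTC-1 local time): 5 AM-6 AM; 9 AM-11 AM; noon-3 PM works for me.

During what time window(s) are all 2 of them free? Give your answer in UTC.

10:00-12:00, 13:00-16:00

Gita in UTC: 09:00-21:00.
Mateo in UTC: 06:00-07:00, 10:00-12:00, 13:00-16:00 (add 1h to convert from UTC-1).
Gita ∩ Mateo: 10:00-12:00, 13:00-16:00.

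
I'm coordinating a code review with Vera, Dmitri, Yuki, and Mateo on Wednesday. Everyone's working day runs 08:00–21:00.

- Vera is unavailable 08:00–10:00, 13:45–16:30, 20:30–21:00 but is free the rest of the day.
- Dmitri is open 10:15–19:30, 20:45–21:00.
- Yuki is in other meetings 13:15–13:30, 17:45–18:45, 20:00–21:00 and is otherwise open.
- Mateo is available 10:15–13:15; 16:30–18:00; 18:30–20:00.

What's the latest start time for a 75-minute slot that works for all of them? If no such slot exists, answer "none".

Vera free: 10:00-13:45, 16:30-20:30 (invert busy blocks within the working day).
Dmitri free: 10:15-19:30, 20:45-21:00.
Yuki free: 08:00-13:15, 13:30-17:45, 18:45-20:00 (invert busy blocks within the working day).
Mateo free: 10:15-13:15, 16:30-18:00, 18:30-20:00.
Vera ∩ Dmitri: 10:15-13:45, 16:30-19:30.
Vera ∩ Dmitri ∩ Yuki: 10:15-13:15, 13:30-13:45, 16:30-17:45, 18:45-19:30.
Vera ∩ Dmitri ∩ Yuki ∩ Mateo: 10:15-13:15, 16:30-17:45, 18:45-19:30.
So the common availability across everyone is 10:15-13:15, 16:30-17:45, 18:45-19:30.
The last common window of at least 75 minutes is 16:30-17:45; a 75-minute meeting can start as late as 16:30 and still end by 17:45.

16:30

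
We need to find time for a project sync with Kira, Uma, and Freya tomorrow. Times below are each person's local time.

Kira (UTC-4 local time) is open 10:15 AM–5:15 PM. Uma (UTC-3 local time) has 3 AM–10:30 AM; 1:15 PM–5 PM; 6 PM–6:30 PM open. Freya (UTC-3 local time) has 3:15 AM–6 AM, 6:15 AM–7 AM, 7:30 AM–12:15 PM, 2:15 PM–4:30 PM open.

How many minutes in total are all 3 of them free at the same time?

135

Kira in UTC: 14:15-21:15 (add 4h to convert from UTC-4).
Uma in UTC: 06:00-13:30, 16:15-20:00, 21:00-21:30 (add 3h to convert from UTC-3).
Freya in UTC: 06:15-09:00, 09:15-10:00, 10:30-15:15, 17:15-19:30 (add 3h to convert from UTC-3).
Kira ∩ Uma: 16:15-20:00, 21:00-21:15.
Kira ∩ Uma ∩ Freya: 17:15-19:30.
Those are the intersection windows.
That's a single block of 135 minutes.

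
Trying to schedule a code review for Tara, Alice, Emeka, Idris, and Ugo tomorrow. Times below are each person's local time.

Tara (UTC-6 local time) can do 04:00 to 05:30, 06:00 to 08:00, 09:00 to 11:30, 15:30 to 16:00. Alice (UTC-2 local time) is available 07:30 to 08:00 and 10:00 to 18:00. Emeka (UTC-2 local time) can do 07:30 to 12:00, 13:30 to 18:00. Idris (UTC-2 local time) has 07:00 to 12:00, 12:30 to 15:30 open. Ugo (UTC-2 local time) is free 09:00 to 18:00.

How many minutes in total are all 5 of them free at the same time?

240

Tara in UTC: 10:00-11:30, 12:00-14:00, 15:00-17:30, 21:30-22:00 (add 6h to convert from UTC-6).
Alice in UTC: 09:30-10:00, 12:00-20:00 (add 2h to convert from UTC-2).
Emeka in UTC: 09:30-14:00, 15:30-20:00 (add 2h to convert from UTC-2).
Idris in UTC: 09:00-14:00, 14:30-17:30 (add 2h to convert from UTC-2).
Ugo in UTC: 11:00-20:00 (add 2h to convert from UTC-2).
Tara ∩ Alice: 12:00-14:00, 15:00-17:30.
Tara ∩ Alice ∩ Emeka: 12:00-14:00, 15:30-17:30.
Tara ∩ Alice ∩ Emeka ∩ Idris: 12:00-14:00, 15:30-17:30.
Tara ∩ Alice ∩ Emeka ∩ Idris ∩ Ugo: 12:00-14:00, 15:30-17:30.
Summing the common windows: 120 + 120 = 240 minutes.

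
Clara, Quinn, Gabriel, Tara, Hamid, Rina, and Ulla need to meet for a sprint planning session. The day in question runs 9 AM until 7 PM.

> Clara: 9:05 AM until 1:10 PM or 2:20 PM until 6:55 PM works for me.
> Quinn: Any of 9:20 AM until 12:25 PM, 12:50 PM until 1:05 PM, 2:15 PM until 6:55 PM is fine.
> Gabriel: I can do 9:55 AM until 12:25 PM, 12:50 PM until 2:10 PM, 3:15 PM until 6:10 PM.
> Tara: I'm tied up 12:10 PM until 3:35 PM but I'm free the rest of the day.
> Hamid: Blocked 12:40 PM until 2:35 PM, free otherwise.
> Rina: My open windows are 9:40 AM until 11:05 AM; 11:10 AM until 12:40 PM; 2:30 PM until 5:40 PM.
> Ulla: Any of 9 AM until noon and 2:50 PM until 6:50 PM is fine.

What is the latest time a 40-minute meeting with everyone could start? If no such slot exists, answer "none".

Clara free: 09:05-13:10, 14:20-18:55.
Quinn free: 09:20-12:25, 12:50-13:05, 14:15-18:55.
Gabriel free: 09:55-12:25, 12:50-14:10, 15:15-18:10.
Tara free: 09:00-12:10, 15:35-19:00 (invert busy blocks within the working day).
Hamid free: 09:00-12:40, 14:35-19:00 (invert busy blocks within the working day).
Rina free: 09:40-11:05, 11:10-12:40, 14:30-17:40.
Ulla free: 09:00-12:00, 14:50-18:50.
Clara ∩ Quinn: 09:20-12:25, 12:50-13:05, 14:20-18:55.
Clara ∩ Quinn ∩ Gabriel: 09:55-12:25, 12:50-13:05, 15:15-18:10.
Clara ∩ Quinn ∩ Gabriel ∩ Tara: 09:55-12:10, 15:35-18:10.
Clara ∩ Quinn ∩ Gabriel ∩ Tara ∩ Hamid: 09:55-12:10, 15:35-18:10.
Clara ∩ Quinn ∩ Gabriel ∩ Tara ∩ Hamid ∩ Rina: 09:55-11:05, 11:10-12:10, 15:35-17:40.
Clara ∩ Quinn ∩ Gabriel ∩ Tara ∩ Hamid ∩ Rina ∩ Ulla: 09:55-11:05, 11:10-12:00, 15:35-17:40.
The last common window of at least 40 minutes is 15:35-17:40; a 40-minute meeting can start as late as 17:00 and still end by 17:40.

17:00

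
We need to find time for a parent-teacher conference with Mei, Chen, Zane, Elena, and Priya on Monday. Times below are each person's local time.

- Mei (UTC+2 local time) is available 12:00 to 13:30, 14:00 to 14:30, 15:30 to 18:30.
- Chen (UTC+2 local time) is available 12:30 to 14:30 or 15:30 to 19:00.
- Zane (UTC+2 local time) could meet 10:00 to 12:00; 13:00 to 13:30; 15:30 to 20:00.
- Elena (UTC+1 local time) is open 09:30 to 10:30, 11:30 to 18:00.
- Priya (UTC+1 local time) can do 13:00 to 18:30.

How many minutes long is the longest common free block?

Mei in UTC: 10:00-11:30, 12:00-12:30, 13:30-16:30 (subtract 2h to convert from UTC+2).
Chen in UTC: 10:30-12:30, 13:30-17:00 (subtract 2h to convert from UTC+2).
Zane in UTC: 08:00-10:00, 11:00-11:30, 13:30-18:00 (subtract 2h to convert from UTC+2).
Elena in UTC: 08:30-09:30, 10:30-17:00 (subtract 1h to convert from UTC+1).
Priya in UTC: 12:00-17:30 (subtract 1h to convert from UTC+1).
Mei ∩ Chen: 10:30-11:30, 12:00-12:30, 13:30-16:30.
Mei ∩ Chen ∩ Zane: 11:00-11:30, 13:30-16:30.
Mei ∩ Chen ∩ Zane ∩ Elena: 11:00-11:30, 13:30-16:30.
Mei ∩ Chen ∩ Zane ∩ Elena ∩ Priya: 13:30-16:30.
The longest is 13:30-16:30 at 180 minutes.

180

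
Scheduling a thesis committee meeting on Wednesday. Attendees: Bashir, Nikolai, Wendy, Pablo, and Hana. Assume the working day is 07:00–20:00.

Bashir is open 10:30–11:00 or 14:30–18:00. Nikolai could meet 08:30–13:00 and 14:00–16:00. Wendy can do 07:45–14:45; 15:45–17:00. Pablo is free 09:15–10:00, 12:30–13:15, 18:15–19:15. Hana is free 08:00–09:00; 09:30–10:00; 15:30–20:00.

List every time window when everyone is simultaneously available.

Bashir ∩ Nikolai: 10:30-11:00, 14:30-16:00.
Bashir ∩ Nikolai ∩ Wendy: 10:30-11:00, 14:30-14:45, 15:45-16:00.
Bashir ∩ Nikolai ∩ Wendy ∩ Pablo: ∅.
Bashir ∩ Nikolai ∩ Wendy ∩ Pablo ∩ Hana: ∅.
There is no time when everyone is free.

none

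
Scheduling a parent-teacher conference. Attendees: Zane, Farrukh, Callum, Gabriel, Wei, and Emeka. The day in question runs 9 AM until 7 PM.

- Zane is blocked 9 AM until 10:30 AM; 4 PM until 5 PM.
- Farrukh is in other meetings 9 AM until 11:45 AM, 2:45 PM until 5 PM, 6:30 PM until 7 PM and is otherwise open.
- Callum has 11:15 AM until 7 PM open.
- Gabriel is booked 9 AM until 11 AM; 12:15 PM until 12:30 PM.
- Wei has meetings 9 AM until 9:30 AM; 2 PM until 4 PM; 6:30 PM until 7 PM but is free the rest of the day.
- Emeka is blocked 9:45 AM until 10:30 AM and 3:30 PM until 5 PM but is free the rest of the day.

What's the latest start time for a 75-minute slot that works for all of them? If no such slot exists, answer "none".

Zane free: 10:30-16:00, 17:00-19:00 (invert busy blocks within the working day).
Farrukh free: 11:45-14:45, 17:00-18:30 (invert busy blocks within the working day).
Callum free: 11:15-19:00.
Gabriel free: 11:00-12:15, 12:30-19:00 (invert busy blocks within the working day).
Wei free: 09:30-14:00, 16:00-18:30 (invert busy blocks within the working day).
Emeka free: 09:00-09:45, 10:30-15:30, 17:00-19:00 (invert busy blocks within the working day).
Zane ∩ Farrukh: 11:45-14:45, 17:00-18:30.
Zane ∩ Farrukh ∩ Callum: 11:45-14:45, 17:00-18:30.
Zane ∩ Farrukh ∩ Callum ∩ Gabriel: 11:45-12:15, 12:30-14:45, 17:00-18:30.
Zane ∩ Farrukh ∩ Callum ∩ Gabriel ∩ Wei: 11:45-12:15, 12:30-14:00, 17:00-18:30.
Zane ∩ Farrukh ∩ Callum ∩ Gabriel ∩ Wei ∩ Emeka: 11:45-12:15, 12:30-14:00, 17:00-18:30.
So the common availability across everyone is 11:45-12:15, 12:30-14:00, 17:00-18:30.
The last common window of at least 75 minutes is 17:00-18:30; a 75-minute meeting can start as late as 17:15 and still end by 18:30.

17:15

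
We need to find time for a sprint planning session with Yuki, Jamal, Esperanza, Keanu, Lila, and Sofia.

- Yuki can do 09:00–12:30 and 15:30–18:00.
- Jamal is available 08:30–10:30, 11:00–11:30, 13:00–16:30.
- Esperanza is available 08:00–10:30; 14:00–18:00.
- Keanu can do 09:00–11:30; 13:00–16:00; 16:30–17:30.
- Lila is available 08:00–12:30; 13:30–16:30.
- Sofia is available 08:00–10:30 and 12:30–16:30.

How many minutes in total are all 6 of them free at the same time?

120

Yuki ∩ Jamal: 09:00-10:30, 11:00-11:30, 15:30-16:30.
Yuki ∩ Jamal ∩ Esperanza: 09:00-10:30, 15:30-16:30.
Yuki ∩ Jamal ∩ Esperanza ∩ Keanu: 09:00-10:30, 15:30-16:00.
Yuki ∩ Jamal ∩ Esperanza ∩ Keanu ∩ Lila: 09:00-10:30, 15:30-16:00.
Yuki ∩ Jamal ∩ Esperanza ∩ Keanu ∩ Lila ∩ Sofia: 09:00-10:30, 15:30-16:00.
Those are the intersection windows.
Summing the common windows: 90 + 30 = 120 minutes.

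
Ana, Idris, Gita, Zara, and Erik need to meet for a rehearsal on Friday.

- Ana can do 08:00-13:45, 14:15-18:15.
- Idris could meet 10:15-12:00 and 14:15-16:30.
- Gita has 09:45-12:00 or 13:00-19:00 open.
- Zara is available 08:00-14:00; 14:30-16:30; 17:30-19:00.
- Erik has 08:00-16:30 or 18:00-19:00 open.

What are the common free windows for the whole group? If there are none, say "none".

Ana ∩ Idris: 10:15-12:00, 14:15-16:30.
Ana ∩ Idris ∩ Gita: 10:15-12:00, 14:15-16:30.
Ana ∩ Idris ∩ Gita ∩ Zara: 10:15-12:00, 14:30-16:30.
Ana ∩ Idris ∩ Gita ∩ Zara ∩ Erik: 10:15-12:00, 14:30-16:30.

10:15-12:00, 14:30-16:30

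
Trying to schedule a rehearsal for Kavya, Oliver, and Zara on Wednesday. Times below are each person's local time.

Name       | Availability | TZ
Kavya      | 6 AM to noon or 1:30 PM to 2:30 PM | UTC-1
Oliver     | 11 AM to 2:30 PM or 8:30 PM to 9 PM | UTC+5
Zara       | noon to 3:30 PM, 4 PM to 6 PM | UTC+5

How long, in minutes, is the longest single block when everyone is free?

150

Kavya in UTC: 07:00-13:00, 14:30-15:30 (add 1h to convert from UTC-1).
Oliver in UTC: 06:00-09:30, 15:30-16:00 (subtract 5h to convert from UTC+5).
Zara in UTC: 07:00-10:30, 11:00-13:00 (subtract 5h to convert from UTC+5).
Kavya ∩ Oliver: 07:00-09:30.
Kavya ∩ Oliver ∩ Zara: 07:00-09:30.
The longest is 07:00-09:30 at 150 minutes.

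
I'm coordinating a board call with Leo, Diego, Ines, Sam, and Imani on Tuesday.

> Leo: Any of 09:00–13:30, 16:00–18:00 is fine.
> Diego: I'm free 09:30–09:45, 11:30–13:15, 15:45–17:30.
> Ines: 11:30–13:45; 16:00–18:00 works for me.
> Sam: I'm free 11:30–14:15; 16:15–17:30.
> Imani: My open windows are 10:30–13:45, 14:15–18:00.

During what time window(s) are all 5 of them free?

11:30-13:15, 16:15-17:30

Leo ∩ Diego: 09:30-09:45, 11:30-13:15, 16:00-17:30.
Leo ∩ Diego ∩ Ines: 11:30-13:15, 16:00-17:30.
Leo ∩ Diego ∩ Ines ∩ Sam: 11:30-13:15, 16:15-17:30.
Leo ∩ Diego ∩ Ines ∩ Sam ∩ Imani: 11:30-13:15, 16:15-17:30.
Those are the intersection windows.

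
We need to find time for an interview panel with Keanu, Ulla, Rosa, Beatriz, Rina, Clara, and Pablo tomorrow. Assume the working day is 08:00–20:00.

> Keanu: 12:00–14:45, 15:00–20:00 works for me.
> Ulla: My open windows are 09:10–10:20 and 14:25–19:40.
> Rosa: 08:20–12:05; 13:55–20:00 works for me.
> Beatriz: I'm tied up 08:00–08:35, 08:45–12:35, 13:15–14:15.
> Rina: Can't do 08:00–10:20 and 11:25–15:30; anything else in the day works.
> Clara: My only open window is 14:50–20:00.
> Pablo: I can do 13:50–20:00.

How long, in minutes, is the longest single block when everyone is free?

250

Keanu free: 12:00-14:45, 15:00-20:00.
Ulla free: 09:10-10:20, 14:25-19:40.
Rosa free: 08:20-12:05, 13:55-20:00.
Beatriz free: 08:35-08:45, 12:35-13:15, 14:15-20:00 (invert busy blocks within the working day).
Rina free: 10:20-11:25, 15:30-20:00 (invert busy blocks within the working day).
Clara free: 14:50-20:00.
Pablo free: 13:50-20:00.
Keanu ∩ Ulla: 14:25-14:45, 15:00-19:40.
Keanu ∩ Ulla ∩ Rosa: 14:25-14:45, 15:00-19:40.
Keanu ∩ Ulla ∩ Rosa ∩ Beatriz: 14:25-14:45, 15:00-19:40.
Keanu ∩ Ulla ∩ Rosa ∩ Beatriz ∩ Rina: 15:30-19:40.
Keanu ∩ Ulla ∩ Rosa ∩ Beatriz ∩ Rina ∩ Clara: 15:30-19:40.
Keanu ∩ Ulla ∩ Rosa ∩ Beatriz ∩ Rina ∩ Clara ∩ Pablo: 15:30-19:40.
Those are the intersection windows.
The longest is 15:30-19:40 at 250 minutes.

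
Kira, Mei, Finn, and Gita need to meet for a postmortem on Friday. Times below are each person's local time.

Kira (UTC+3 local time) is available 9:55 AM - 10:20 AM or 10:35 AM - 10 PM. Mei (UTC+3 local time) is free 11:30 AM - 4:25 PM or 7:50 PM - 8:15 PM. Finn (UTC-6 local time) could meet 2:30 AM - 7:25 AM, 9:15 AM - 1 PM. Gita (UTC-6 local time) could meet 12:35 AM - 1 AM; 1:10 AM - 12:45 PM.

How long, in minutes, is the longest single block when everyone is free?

295

Kira in UTC: 06:55-07:20, 07:35-19:00 (subtract 3h to convert from UTC+3).
Mei in UTC: 08:30-13:25, 16:50-17:15 (subtract 3h to convert from UTC+3).
Finn in UTC: 08:30-13:25, 15:15-19:00 (add 6h to convert from UTC-6).
Gita in UTC: 06:35-07:00, 07:10-18:45 (add 6h to convert from UTC-6).
Kira ∩ Mei: 08:30-13:25, 16:50-17:15.
Kira ∩ Mei ∩ Finn: 08:30-13:25, 16:50-17:15.
Kira ∩ Mei ∩ Finn ∩ Gita: 08:30-13:25, 16:50-17:15.
The longest is 08:30-13:25 at 295 minutes.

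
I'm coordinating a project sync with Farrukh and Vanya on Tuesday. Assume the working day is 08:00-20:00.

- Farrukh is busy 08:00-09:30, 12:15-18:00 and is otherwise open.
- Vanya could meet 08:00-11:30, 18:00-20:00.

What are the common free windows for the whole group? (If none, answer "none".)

09:30-11:30, 18:00-20:00

Farrukh free: 09:30-12:15, 18:00-20:00 (invert busy blocks within the working day).
Vanya free: 08:00-11:30, 18:00-20:00.
Farrukh ∩ Vanya: 09:30-11:30, 18:00-20:00.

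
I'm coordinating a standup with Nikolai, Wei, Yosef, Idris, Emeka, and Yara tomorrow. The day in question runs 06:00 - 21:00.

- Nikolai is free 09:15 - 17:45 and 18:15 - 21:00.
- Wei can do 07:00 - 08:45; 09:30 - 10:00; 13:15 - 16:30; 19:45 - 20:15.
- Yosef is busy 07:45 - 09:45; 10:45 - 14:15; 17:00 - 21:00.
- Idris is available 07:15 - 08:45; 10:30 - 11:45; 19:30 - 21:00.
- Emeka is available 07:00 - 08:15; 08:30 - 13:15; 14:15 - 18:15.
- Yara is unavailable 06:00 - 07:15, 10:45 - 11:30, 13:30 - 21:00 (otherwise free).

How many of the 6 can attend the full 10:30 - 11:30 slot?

3

Nikolai free: 09:15-17:45, 18:15-21:00.
Wei free: 07:00-08:45, 09:30-10:00, 13:15-16:30, 19:45-20:15.
Yosef free: 06:00-07:45, 09:45-10:45, 14:15-17:00 (invert busy blocks within the working day).
Idris free: 07:15-08:45, 10:30-11:45, 19:30-21:00.
Emeka free: 07:00-08:15, 08:30-13:15, 14:15-18:15.
Yara free: 07:15-10:45, 11:30-13:30 (invert busy blocks within the working day).
Nikolai, Idris, and Emeka can make the full 10:30-11:30 slot — that's 3.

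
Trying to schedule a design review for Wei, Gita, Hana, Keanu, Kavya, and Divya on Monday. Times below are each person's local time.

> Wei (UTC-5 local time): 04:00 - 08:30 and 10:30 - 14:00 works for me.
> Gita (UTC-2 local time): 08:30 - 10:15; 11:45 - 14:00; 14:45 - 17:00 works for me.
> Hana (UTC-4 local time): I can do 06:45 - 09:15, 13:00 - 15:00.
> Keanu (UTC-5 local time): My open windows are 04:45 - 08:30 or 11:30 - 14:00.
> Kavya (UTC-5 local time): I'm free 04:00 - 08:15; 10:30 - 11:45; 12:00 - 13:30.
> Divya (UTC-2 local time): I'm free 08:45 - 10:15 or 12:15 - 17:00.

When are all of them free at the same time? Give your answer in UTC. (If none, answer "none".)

10:45-12:15, 17:00-18:30

Wei in UTC: 09:00-13:30, 15:30-19:00 (add 5h to convert from UTC-5).
Gita in UTC: 10:30-12:15, 13:45-16:00, 16:45-19:00 (add 2h to convert from UTC-2).
Hana in UTC: 10:45-13:15, 17:00-19:00 (add 4h to convert from UTC-4).
Keanu in UTC: 09:45-13:30, 16:30-19:00 (add 5h to convert from UTC-5).
Kavya in UTC: 09:00-13:15, 15:30-16:45, 17:00-18:30 (add 5h to convert from UTC-5).
Divya in UTC: 10:45-12:15, 14:15-19:00 (add 2h to convert from UTC-2).
Wei ∩ Gita: 10:30-12:15, 15:30-16:00, 16:45-19:00.
Wei ∩ Gita ∩ Hana: 10:45-12:15, 17:00-19:00.
Wei ∩ Gita ∩ Hana ∩ Keanu: 10:45-12:15, 17:00-19:00.
Wei ∩ Gita ∩ Hana ∩ Keanu ∩ Kavya: 10:45-12:15, 17:00-18:30.
Wei ∩ Gita ∩ Hana ∩ Keanu ∩ Kavya ∩ Divya: 10:45-12:15, 17:00-18:30.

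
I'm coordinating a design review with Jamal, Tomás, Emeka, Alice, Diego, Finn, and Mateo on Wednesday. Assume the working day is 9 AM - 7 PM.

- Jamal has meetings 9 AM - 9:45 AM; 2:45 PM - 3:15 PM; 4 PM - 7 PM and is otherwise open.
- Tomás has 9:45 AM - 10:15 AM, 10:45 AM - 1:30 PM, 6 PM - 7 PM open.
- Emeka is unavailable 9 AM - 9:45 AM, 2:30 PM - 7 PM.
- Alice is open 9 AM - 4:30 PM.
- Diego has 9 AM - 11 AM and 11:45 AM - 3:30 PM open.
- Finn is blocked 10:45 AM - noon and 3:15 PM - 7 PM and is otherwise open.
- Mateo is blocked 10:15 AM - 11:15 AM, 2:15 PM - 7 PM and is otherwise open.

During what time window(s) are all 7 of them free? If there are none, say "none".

09:45-10:15, 12:00-13:30

Jamal free: 09:45-14:45, 15:15-16:00 (invert busy blocks within the working day).
Tomás free: 09:45-10:15, 10:45-13:30, 18:00-19:00.
Emeka free: 09:45-14:30 (invert busy blocks within the working day).
Alice free: 09:00-16:30.
Diego free: 09:00-11:00, 11:45-15:30.
Finn free: 09:00-10:45, 12:00-15:15 (invert busy blocks within the working day).
Mateo free: 09:00-10:15, 11:15-14:15 (invert busy blocks within the working day).
Jamal ∩ Tomás: 09:45-10:15, 10:45-13:30.
Jamal ∩ Tomás ∩ Emeka: 09:45-10:15, 10:45-13:30.
Jamal ∩ Tomás ∩ Emeka ∩ Alice: 09:45-10:15, 10:45-13:30.
Jamal ∩ Tomás ∩ Emeka ∩ Alice ∩ Diego: 09:45-10:15, 10:45-11:00, 11:45-13:30.
Jamal ∩ Tomás ∩ Emeka ∩ Alice ∩ Diego ∩ Finn: 09:45-10:15, 12:00-13:30.
Jamal ∩ Tomás ∩ Emeka ∩ Alice ∩ Diego ∩ Finn ∩ Mateo: 09:45-10:15, 12:00-13:30.
So the common availability across everyone is 09:45-10:15, 12:00-13:30.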